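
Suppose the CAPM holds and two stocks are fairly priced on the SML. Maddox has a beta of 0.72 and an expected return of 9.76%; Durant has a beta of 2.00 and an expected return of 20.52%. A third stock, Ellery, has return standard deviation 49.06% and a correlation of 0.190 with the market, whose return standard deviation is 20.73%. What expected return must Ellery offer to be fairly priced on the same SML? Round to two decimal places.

7.49%

MRP = (20.52% − 9.76%) / (2.00 − 0.72) = 8.4063%
R_f = 9.76% − 0.72 × 8.4063% = 3.7075%
β_Ellery = ρ·σ_i/σ_m = 0.190 × 49.06 / 20.73 = 0.4497
E(R_Ellery) = R_f + β × MRP = 3.7075% + 0.4497 × 8.4063% = 7.49%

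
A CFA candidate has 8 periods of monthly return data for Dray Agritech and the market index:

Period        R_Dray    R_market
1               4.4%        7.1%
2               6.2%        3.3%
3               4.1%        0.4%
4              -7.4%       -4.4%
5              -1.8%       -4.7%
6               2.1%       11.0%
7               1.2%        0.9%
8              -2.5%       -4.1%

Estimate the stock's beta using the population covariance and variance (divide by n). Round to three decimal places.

0.527

Mean R_i = (4.4 + 6.2 + 4.1 − 7.4 − 1.8 + 2.1 + 1.2 − 2.5) / 8 = 0.7875%
Mean R_m = (7.1 + 3.3 + 0.4 − 4.4 − 4.7 + 11.0 + 0.9 − 4.1) / 8 = 1.1875%
Σ(R_i − R̄_i)(R_m − R̄_m) = 121.3088  ⇒  Cov = 121.3088 / 8 = 15.1636
Σ(R_m − R̄_m)² = 230.2488  ⇒  Var(R_m) = 230.2488 / 8 = 28.7811
β = Cov / Var(R_m) = 15.1636 / 28.7811 = 0.5269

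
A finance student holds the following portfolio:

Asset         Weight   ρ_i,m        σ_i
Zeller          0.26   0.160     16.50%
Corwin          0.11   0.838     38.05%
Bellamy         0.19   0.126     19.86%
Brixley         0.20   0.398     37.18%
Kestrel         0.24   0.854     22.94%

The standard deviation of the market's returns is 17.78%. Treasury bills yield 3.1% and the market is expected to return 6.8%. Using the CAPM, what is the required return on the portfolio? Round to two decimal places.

β_Zeller = 0.160 × 16.50% / 17.78% = 0.1485
β_Corwin = 0.838 × 38.05% / 17.78% = 1.7934
β_Bellamy = 0.126 × 19.86% / 17.78% = 0.1407
β_Brixley = 0.398 × 37.18% / 17.78% = 0.8323
β_Kestrel = 0.854 × 22.94% / 17.78% = 1.1018
β_P = Σ w_i β_i = 0.26×0.1485 + 0.11×1.7934 + 0.19×0.1407 + 0.20×0.8323 + 0.24×1.1018 = 0.6935
MRP = 6.8% − 3.1% = 3.70%
E(R_P) = R_f + β_P × MRP = 3.1% + 0.6935 × 3.7% = 5.67%

5.67%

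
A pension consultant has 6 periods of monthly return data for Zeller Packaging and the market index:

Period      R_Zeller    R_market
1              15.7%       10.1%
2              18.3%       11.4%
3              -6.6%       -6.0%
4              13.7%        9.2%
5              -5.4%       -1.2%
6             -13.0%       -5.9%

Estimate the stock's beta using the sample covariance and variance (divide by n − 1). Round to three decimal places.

Mean R_i = (15.7 + 18.3 − 6.6 + 13.7 − 5.4 − 13.0) / 6 = 3.7833%
Mean R_m = (10.1 + 11.4 − 6.0 + 9.2 − 1.2 − 5.9) / 6 = 2.9333%
Σ(R_i − R̄_i)(R_m − R̄_m) = 549.4233  ⇒  Cov = 549.4233 / 5 = 109.8847
Σ(R_m − R̄_m)² = 337.2333  ⇒  Var(R_m) = 337.2333 / 5 = 67.4467
β = Cov / Var(R_m) = 109.8847 / 67.4467 = 1.6292

1.629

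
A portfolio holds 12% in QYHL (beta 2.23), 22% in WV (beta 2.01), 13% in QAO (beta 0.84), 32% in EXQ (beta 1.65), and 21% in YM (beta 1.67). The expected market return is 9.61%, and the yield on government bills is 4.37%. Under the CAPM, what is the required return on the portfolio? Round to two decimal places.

β_P = Σ w_i β_i = 0.12×2.23 + 0.22×2.01 + 0.13×0.84 + 0.32×1.65 + 0.21×1.67 = 1.6977
MRP = 9.61% − 4.37% = 5.24%
E(R_P) = R_f + β_P × MRP = 4.37% + 1.6977 × 5.24% = 13.27%

13.27%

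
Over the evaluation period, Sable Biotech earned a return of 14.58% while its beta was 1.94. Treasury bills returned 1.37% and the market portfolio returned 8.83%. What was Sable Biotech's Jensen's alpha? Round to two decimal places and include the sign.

Market excess return = 8.83% − 1.37% = 7.46%
CAPM benchmark = R_f + β(R_m − R_f) = 1.37% + 1.94 × 7.46% = 15.8424%
α = actual − benchmark = 14.58% − 15.8424% = -1.26%

-1.26%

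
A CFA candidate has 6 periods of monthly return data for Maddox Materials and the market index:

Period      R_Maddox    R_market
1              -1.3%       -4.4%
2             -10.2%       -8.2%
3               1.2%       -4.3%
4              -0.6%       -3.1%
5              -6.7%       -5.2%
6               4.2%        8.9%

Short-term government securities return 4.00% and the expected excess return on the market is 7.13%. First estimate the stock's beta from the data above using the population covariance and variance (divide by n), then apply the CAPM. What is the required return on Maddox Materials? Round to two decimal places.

8.92%

Mean R_i = (-1.3 − 10.2 + 1.2 − 0.6 − 6.7 + 4.2) / 6 = -2.2333%
Mean R_m = (-4.4 − 8.2 − 4.3 − 3.1 − 5.2 + 8.9) / 6 = -2.7167%
Σ(R_i − R̄_i)(R_m − R̄_m) = 121.8767  ⇒  Cov = 121.8767 / 6 = 20.3128
Σ(R_m − R̄_m)² = 176.6683  ⇒  Var(R_m) = 176.6683 / 6 = 29.4447
β = Cov / Var(R_m) = 20.3128 / 29.4447 = 0.6899
E(R) = R_f + β × MRP = 4.00% + 0.6899 × 7.13% = 8.92%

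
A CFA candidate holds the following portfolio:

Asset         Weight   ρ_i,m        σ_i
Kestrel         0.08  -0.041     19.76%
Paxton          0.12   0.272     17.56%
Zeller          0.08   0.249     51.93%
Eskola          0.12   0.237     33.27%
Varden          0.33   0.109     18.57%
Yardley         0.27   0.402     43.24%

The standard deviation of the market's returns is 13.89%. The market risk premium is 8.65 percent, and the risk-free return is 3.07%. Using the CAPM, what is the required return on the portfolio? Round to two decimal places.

7.96%

β_Kestrel = -0.041 × 19.76% / 13.89% = -0.0583
β_Paxton = 0.272 × 17.56% / 13.89% = 0.3439
β_Zeller = 0.249 × 51.93% / 13.89% = 0.9309
β_Eskola = 0.237 × 33.27% / 13.89% = 0.5677
β_Varden = 0.109 × 18.57% / 13.89% = 0.1457
β_Yardley = 0.402 × 43.24% / 13.89% = 1.2514
β_P = Σ w_i β_i = 0.08×-0.0583 + 0.12×0.3439 + 0.08×0.9309 + 0.12×0.5677 + 0.33×0.1457 + 0.27×1.2514 = 0.5652
E(R_P) = R_f + β_P × MRP = 3.07% + 0.5652 × 8.65% = 7.96%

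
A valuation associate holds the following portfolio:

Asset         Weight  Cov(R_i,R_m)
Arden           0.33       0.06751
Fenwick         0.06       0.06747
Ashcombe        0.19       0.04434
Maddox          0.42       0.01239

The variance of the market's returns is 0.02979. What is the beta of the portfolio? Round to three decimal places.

1.341

β_Arden = 0.06751 / 0.02979 = 2.2662
β_Fenwick = 0.06747 / 0.02979 = 2.2649
β_Ashcombe = 0.04434 / 0.02979 = 1.4884
β_Maddox = 0.01239 / 0.02979 = 0.4159
β_P = Σ w_i β_i = 0.33×2.2662 + 0.06×2.2649 + 0.19×1.4884 + 0.42×0.4159 = 1.3412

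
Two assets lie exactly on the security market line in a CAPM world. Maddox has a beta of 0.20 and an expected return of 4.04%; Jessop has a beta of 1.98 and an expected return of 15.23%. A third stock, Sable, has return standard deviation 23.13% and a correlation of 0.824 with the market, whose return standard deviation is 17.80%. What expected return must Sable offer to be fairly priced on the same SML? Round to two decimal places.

MRP = (15.23% − 4.04%) / (1.98 − 0.20) = 6.2865%
R_f = 4.04% − 0.20 × 6.2865% = 2.7827%
β_Sable = ρ·σ_i/σ_m = 0.824 × 23.13 / 17.80 = 1.0707
E(R_Sable) = R_f + β × MRP = 2.7827% + 1.0707 × 6.2865% = 9.51%

9.51%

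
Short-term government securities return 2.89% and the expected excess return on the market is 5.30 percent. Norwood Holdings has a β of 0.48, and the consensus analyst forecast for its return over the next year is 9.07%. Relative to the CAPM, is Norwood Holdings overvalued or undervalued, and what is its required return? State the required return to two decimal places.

Undervalued; required return 5.43%

Required return = R_f + β·MRP = 2.89% + 0.48 × 5.30% = 5.43%
Forecast 9.07% > required 5.43% → the stock plots above the SML → undervalued.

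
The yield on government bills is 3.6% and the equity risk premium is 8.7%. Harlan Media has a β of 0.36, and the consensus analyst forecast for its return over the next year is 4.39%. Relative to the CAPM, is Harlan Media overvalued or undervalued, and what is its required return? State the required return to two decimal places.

Overvalued; required return 6.73%

Required return = R_f + β·MRP = 3.6% + 0.36 × 8.7% = 6.73%
Forecast 4.39% < required 6.73% → the stock plots below the SML → overvalued.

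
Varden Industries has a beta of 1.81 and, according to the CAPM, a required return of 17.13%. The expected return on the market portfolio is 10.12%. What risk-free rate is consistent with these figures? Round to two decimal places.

1.47%

E(R) = R_f + β(E(R_m) − R_f) = R_f(1 − β) + β·E(R_m)
17.13% = R_f × (1 − 1.81) + 1.81 × 10.12%
17.13% = R_f × -0.81 + 18.3172%
R_f = (17.13% − 18.3172%) / -0.81 = 1.47%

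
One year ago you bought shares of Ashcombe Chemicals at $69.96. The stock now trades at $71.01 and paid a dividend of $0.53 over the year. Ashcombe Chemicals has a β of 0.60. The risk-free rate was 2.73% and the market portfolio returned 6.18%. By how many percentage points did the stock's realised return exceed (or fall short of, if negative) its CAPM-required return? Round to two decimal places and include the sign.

Realised HPR = (P1 + D1 − P0) / P0 = (71.01 + 0.53 − 69.96) / 69.96 = 1.58 / 69.96 = 2.2584%
MRP = 6.18% − 2.73% = 3.45%
CAPM required = R_f + β·MRP = 2.73% + 0.60 × 3.45% = 4.8000%
α = realised − required = 2.2584% − 4.8000% = -2.54%

-2.54%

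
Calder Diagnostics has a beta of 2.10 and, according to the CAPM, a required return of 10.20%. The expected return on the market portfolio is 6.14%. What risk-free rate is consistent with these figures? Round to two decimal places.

2.45%

E(R) = R_f + β(E(R_m) − R_f) = R_f(1 − β) + β·E(R_m)
10.20% = R_f × (1 − 2.10) + 2.10 × 6.14%
10.20% = R_f × -1.10 + 12.8940%
R_f = (10.20% − 12.8940%) / -1.10 = 2.45%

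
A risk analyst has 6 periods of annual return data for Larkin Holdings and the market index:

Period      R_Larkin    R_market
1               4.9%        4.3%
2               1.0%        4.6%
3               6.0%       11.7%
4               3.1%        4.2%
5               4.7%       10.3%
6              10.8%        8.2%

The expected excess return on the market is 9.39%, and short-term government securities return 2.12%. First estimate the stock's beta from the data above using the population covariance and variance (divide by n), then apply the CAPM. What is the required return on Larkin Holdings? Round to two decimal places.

6.51%

Mean R_i = (4.9 + 1.0 + 6.0 + 3.1 + 4.7 + 10.8) / 6 = 5.0833%
Mean R_m = (4.3 + 4.6 + 11.7 + 4.2 + 10.3 + 8.2) / 6 = 7.2167%
Σ(R_i − R̄_i)(R_m − R̄_m) = 25.7517  ⇒  Cov = 25.7517 / 6 = 4.2920
Σ(R_m − R̄_m)² = 55.0283  ⇒  Var(R_m) = 55.0283 / 6 = 9.1714
β = Cov / Var(R_m) = 4.2920 / 9.1714 = 0.4680
E(R) = R_f + β × MRP = 2.12% + 0.4680 × 9.39% = 6.51%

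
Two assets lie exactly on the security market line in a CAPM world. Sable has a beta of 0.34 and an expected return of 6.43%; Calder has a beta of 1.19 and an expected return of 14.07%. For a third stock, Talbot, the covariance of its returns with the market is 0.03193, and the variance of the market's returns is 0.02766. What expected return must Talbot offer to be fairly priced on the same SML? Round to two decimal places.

13.75%

MRP = (14.07% − 6.43%) / (1.19 − 0.34) = 8.9882%
R_f = 6.43% − 0.34 × 8.9882% = 3.3740%
β_Talbot = Cov / Var(R_m) = 0.03193 / 0.02766 = 1.1544
E(R_Talbot) = R_f + β × MRP = 3.3740% + 1.1544 × 8.9882% = 13.75%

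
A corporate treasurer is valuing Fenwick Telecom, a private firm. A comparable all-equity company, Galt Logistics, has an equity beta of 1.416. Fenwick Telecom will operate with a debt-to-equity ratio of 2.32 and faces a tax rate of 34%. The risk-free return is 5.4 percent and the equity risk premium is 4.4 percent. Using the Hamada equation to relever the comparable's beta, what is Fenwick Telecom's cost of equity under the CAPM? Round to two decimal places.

21.17%

β_L = β_U × [1 + (1 − t)(D/E)] = 1.416 × [1 + (1 − 0.34) × 2.32]
    = 1.416 × [1 + 0.66 × 2.32] = 1.416 × 2.5312 = 3.5842
E(R) = R_f + β_L × MRP = 5.4% + 3.5842 × 4.4% = 21.17%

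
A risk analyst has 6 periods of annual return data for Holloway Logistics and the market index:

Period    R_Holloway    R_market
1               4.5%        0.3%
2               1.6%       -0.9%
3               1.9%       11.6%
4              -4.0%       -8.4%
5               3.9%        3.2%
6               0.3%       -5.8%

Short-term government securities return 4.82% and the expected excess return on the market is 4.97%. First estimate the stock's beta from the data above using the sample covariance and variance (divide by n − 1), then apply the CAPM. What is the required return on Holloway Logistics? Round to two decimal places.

Mean R_i = (4.5 + 1.6 + 1.9 − 4.0 + 3.9 + 0.3) / 6 = 1.3667%
Mean R_m = (0.3 − 0.9 + 11.6 − 8.4 + 3.2 − 5.8) / 6 = 0.0000%
Σ(R_i − R̄_i)(R_m − R̄_m) = 66.2900  ⇒  Cov = 66.2900 / 5 = 13.2580
Σ(R_m − R̄_m)² = 249.9000  ⇒  Var(R_m) = 249.9000 / 5 = 49.9800
β = Cov / Var(R_m) = 13.2580 / 49.9800 = 0.2653
E(R) = R_f + β × MRP = 4.82% + 0.2653 × 4.97% = 6.14%

6.14%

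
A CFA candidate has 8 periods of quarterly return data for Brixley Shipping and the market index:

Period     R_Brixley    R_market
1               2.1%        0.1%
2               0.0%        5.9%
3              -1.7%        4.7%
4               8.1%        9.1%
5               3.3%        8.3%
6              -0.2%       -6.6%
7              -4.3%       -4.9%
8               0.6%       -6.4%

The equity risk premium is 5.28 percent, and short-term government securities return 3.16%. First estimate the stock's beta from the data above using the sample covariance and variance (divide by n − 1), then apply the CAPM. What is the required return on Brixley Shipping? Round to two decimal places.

Mean R_i = (2.1 + 0.0 − 1.7 + 8.1 + 3.3 − 0.2 − 4.3 + 0.6) / 8 = 0.9875%
Mean R_m = (0.1 + 5.9 + 4.7 + 9.1 + 8.3 − 6.6 − 4.9 − 6.4) / 8 = 1.2750%
Σ(R_i − R̄_i)(R_m − R̄_m) = 101.7975  ⇒  Cov = 101.7975 / 7 = 14.5425
Σ(R_m − R̄_m)² = 304.1350  ⇒  Var(R_m) = 304.1350 / 7 = 43.4479
β = Cov / Var(R_m) = 14.5425 / 43.4479 = 0.3347
E(R) = R_f + β × MRP = 3.16% + 0.3347 × 5.28% = 4.93%

4.93%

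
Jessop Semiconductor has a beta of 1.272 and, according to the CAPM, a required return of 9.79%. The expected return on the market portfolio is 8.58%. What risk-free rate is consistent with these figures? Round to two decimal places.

4.13%

E(R) = R_f + β(E(R_m) − R_f) = R_f(1 − β) + β·E(R_m)
9.79% = R_f × (1 − 1.272) + 1.272 × 8.58%
9.79% = R_f × -0.272 + 10.91376%
R_f = (9.79% − 10.91376%) / -0.272 = 4.13%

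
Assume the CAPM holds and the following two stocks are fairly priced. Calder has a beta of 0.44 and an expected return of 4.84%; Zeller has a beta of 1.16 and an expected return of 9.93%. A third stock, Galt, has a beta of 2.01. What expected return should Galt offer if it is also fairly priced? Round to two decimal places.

MRP (SML slope) = (9.93% − 4.84%) / (1.16 − 0.44) = 5.09% / 0.72 = 7.0694%
R_f (intercept) = 4.84% − 0.44 × 7.0694% = 1.7295%
E(R_Galt) = R_f + β × MRP = 1.7295% + 2.01 × 7.0694% = 15.94%

15.94%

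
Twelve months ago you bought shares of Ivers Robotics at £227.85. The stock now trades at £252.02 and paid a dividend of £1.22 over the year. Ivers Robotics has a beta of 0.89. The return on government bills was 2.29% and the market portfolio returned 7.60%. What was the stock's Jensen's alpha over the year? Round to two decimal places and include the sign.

+4.13%

Realised HPR = (P1 + D1 − P0) / P0 = (252.02 + 1.22 − 227.85) / 227.85 = 25.39 / 227.85 = 11.1433%
MRP = 7.60% − 2.29% = 5.31%
CAPM required = R_f + β·MRP = 2.29% + 0.89 × 5.31% = 7.0159%
α = realised − required = 11.1433% − 7.0159% = +4.13%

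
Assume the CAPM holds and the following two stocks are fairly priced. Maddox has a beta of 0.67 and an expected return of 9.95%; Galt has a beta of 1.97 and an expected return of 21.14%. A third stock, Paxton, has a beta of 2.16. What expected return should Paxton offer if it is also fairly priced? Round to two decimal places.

MRP (SML slope) = (21.14% − 9.95%) / (1.97 − 0.67) = 11.19% / 1.30 = 8.6077%
R_f (intercept) = 9.95% − 0.67 × 8.6077% = 4.1828%
E(R_Paxton) = R_f + β × MRP = 4.1828% + 2.16 × 8.6077% = 22.78%

22.78%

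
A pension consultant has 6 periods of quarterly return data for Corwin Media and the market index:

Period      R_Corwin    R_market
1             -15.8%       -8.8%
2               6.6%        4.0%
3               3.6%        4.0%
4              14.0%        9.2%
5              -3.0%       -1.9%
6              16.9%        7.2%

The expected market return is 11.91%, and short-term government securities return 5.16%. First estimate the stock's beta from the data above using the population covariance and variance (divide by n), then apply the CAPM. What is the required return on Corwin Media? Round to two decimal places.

Mean R_i = (-15.8 + 6.6 + 3.6 + 14.0 − 3.0 + 16.9) / 6 = 3.7167%
Mean R_m = (-8.8 + 4.0 + 4.0 + 9.2 − 1.9 + 7.2) / 6 = 2.2833%
Σ(R_i − R̄_i)(R_m − R̄_m) = 385.1017  ⇒  Cov = 385.1017 / 6 = 64.1836
Σ(R_m − R̄_m)² = 218.2483  ⇒  Var(R_m) = 218.2483 / 6 = 36.3747
β = Cov / Var(R_m) = 64.1836 / 36.3747 = 1.7645
MRP = 11.91% − 5.16% = 6.75%
E(R) = R_f + β × MRP = 5.16% + 1.7645 × 6.75% = 17.07%

17.07%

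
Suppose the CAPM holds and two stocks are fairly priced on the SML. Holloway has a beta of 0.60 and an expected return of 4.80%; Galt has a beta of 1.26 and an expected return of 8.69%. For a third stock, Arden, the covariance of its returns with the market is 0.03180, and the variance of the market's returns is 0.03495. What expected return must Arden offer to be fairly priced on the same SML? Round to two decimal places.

MRP = (8.69% − 4.80%) / (1.26 − 0.60) = 5.8939%
R_f = 4.80% − 0.60 × 5.8939% = 1.2637%
β_Arden = Cov / Var(R_m) = 0.03180 / 0.03495 = 0.9099
E(R_Arden) = R_f + β × MRP = 1.2637% + 0.9099 × 5.8939% = 6.63%

6.63%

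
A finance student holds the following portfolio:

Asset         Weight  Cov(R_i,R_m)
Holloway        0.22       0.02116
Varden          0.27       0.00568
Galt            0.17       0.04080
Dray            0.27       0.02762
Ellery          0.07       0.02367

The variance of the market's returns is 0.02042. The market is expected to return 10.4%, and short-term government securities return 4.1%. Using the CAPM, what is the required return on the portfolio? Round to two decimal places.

β_Holloway = 0.02116 / 0.02042 = 1.0362
β_Varden = 0.00568 / 0.02042 = 0.2782
β_Galt = 0.04080 / 0.02042 = 1.9980
β_Dray = 0.02762 / 0.02042 = 1.3526
β_Ellery = 0.02367 / 0.02042 = 1.1592
β_P = Σ w_i β_i = 0.22×1.0362 + 0.27×0.2782 + 0.17×1.9980 + 0.27×1.3526 + 0.07×1.1592 = 1.0891
MRP = 10.4% − 4.1% = 6.30%
E(R_P) = R_f + β_P × MRP = 4.1% + 1.0891 × 6.3% = 10.96%

10.96%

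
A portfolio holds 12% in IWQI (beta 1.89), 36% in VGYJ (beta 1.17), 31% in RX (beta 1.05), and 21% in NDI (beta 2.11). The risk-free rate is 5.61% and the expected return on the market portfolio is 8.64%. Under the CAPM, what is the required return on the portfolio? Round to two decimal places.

β_P = Σ w_i β_i = 0.12×1.89 + 0.36×1.17 + 0.31×1.05 + 0.21×2.11 = 1.4166
MRP = 8.64% − 5.61% = 3.03%
E(R_P) = R_f + β_P × MRP = 5.61% + 1.4166 × 3.03% = 9.90%

9.90%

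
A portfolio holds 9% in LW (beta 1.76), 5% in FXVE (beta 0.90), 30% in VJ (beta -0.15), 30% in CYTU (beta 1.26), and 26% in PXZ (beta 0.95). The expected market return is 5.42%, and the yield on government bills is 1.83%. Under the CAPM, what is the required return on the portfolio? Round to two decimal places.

β_P = Σ w_i β_i = 0.09×1.76 + 0.05×0.90 + 0.30×-0.15 + 0.30×1.26 + 0.26×0.95 = 0.7834
MRP = 5.42% − 1.83% = 3.59%
E(R_P) = R_f + β_P × MRP = 1.83% + 0.7834 × 3.59% = 4.64%

4.64%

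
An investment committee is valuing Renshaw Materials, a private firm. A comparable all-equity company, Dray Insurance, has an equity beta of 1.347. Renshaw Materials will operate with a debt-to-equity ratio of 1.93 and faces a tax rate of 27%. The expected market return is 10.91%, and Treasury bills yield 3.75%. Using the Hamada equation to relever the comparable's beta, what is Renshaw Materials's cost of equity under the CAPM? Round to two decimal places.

β_L = β_U × [1 + (1 − t)(D/E)] = 1.347 × [1 + (1 − 0.27) × 1.93]
    = 1.347 × [1 + 0.73 × 1.93] = 1.347 × 2.4089 = 3.2448
MRP = 10.91% − 3.75% = 7.16%
E(R) = R_f + β_L × MRP = 3.75% + 3.2448 × 7.16% = 26.98%

26.98%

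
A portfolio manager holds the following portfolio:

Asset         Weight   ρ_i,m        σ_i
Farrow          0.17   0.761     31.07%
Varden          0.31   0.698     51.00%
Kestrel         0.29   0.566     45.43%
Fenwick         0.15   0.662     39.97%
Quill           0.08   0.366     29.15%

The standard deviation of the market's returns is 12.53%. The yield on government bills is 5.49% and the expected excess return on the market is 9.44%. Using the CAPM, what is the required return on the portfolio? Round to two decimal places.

26.08%

β_Farrow = 0.761 × 31.07% / 12.53% = 1.8870
β_Varden = 0.698 × 51.00% / 12.53% = 2.8410
β_Kestrel = 0.566 × 45.43% / 12.53% = 2.0521
β_Fenwick = 0.662 × 39.97% / 12.53% = 2.1117
β_Quill = 0.366 × 29.15% / 12.53% = 0.8515
β_P = Σ w_i β_i = 0.17×1.8870 + 0.31×2.8410 + 0.29×2.0521 + 0.15×2.1117 + 0.08×0.8515 = 2.1815
E(R_P) = R_f + β_P × MRP = 5.49% + 2.1815 × 9.44% = 26.08%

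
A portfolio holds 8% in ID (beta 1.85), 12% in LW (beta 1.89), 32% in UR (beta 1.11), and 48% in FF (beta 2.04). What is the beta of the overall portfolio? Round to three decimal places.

1.709

β_P = Σ w_i β_i = 0.08×1.85 + 0.12×1.89 + 0.32×1.11 + 0.48×2.04 = 1.7092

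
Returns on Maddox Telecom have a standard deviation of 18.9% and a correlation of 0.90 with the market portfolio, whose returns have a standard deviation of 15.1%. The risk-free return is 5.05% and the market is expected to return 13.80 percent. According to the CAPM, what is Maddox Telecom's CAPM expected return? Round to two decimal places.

β = ρ × σ_i / σ_m = 0.90 × 18.9% / 15.1% = 1.1265
MRP = 13.80% − 5.05% = 8.75%
E(R) = 5.05% + 1.1265 × 8.75% = 14.91%

14.91%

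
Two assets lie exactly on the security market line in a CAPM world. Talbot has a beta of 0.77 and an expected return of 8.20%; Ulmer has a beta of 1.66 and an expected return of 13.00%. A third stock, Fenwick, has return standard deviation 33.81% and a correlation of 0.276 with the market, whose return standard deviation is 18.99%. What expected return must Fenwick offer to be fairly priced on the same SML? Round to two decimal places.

6.70%

MRP = (13.00% − 8.20%) / (1.66 − 0.77) = 5.3933%
R_f = 8.20% − 0.77 × 5.3933% = 4.0472%
β_Fenwick = ρ·σ_i/σ_m = 0.276 × 33.81 / 18.99 = 0.4914
E(R_Fenwick) = R_f + β × MRP = 4.0472% + 0.4914 × 5.3933% = 6.70%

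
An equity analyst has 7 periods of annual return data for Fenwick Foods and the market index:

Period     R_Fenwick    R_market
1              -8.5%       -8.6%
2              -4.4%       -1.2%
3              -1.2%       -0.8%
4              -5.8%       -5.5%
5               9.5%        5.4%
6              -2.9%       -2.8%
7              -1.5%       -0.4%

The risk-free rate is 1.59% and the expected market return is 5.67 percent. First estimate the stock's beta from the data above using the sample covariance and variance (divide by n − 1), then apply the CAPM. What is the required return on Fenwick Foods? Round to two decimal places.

Mean R_i = (-8.5 − 4.4 − 1.2 − 5.8 + 9.5 − 2.9 − 1.5) / 7 = -2.1143%
Mean R_m = (-8.6 − 1.2 − 0.8 − 5.5 + 5.4 − 2.8 − 0.4) / 7 = -1.9857%
Σ(R_i − R̄_i)(R_m − R̄_m) = 141.8714  ⇒  Cov = 141.8714 / 6 = 23.6452
Σ(R_m − R̄_m)² = 115.8486  ⇒  Var(R_m) = 115.8486 / 6 = 19.3081
β = Cov / Var(R_m) = 23.6452 / 19.3081 = 1.2246
MRP = 5.67% − 1.59% = 4.08%
E(R) = R_f + β × MRP = 1.59% + 1.2246 × 4.08% = 6.59%

6.59%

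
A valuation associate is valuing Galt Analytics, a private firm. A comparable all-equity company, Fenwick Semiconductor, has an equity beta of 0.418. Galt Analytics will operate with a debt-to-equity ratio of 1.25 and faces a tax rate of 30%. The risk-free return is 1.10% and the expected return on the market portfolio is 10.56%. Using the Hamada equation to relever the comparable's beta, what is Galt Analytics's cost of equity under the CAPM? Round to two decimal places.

8.51%

β_L = β_U × [1 + (1 − t)(D/E)] = 0.418 × [1 + (1 − 0.30) × 1.25]
    = 0.418 × [1 + 0.70 × 1.25] = 0.418 × 1.8750 = 0.7838
MRP = 10.56% − 1.10% = 9.46%
E(R) = R_f + β_L × MRP = 1.10% + 0.7838 × 9.46% = 8.51%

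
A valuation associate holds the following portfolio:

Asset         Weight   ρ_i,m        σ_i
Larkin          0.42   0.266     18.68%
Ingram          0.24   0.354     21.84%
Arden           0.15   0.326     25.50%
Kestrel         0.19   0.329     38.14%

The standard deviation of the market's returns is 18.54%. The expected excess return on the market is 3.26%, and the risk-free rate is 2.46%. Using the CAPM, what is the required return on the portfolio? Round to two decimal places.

β_Larkin = 0.266 × 18.68% / 18.54% = 0.2680
β_Ingram = 0.354 × 21.84% / 18.54% = 0.4170
β_Arden = 0.326 × 25.50% / 18.54% = 0.4484
β_Kestrel = 0.329 × 38.14% / 18.54% = 0.6768
β_P = Σ w_i β_i = 0.42×0.2680 + 0.24×0.4170 + 0.15×0.4484 + 0.19×0.6768 = 0.4085
E(R_P) = R_f + β_P × MRP = 2.46% + 0.4085 × 3.26% = 3.79%

3.79%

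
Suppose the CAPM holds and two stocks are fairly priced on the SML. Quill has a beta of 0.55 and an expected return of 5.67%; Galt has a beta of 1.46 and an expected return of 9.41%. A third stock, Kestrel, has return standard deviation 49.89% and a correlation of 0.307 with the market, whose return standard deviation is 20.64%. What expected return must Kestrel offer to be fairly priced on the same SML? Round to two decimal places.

6.46%

MRP = (9.41% − 5.67%) / (1.46 − 0.55) = 4.1099%
R_f = 5.67% − 0.55 × 4.1099% = 3.4096%
β_Kestrel = ρ·σ_i/σ_m = 0.307 × 49.89 / 20.64 = 0.7421
E(R_Kestrel) = R_f + β × MRP = 3.4096% + 0.7421 × 4.1099% = 6.46%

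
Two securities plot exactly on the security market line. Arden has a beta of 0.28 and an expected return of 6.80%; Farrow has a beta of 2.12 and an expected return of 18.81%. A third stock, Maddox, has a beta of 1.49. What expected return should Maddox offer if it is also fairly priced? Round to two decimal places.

MRP (SML slope) = (18.81% − 6.80%) / (2.12 − 0.28) = 12.01% / 1.84 = 6.5272%
R_f (intercept) = 6.80% − 0.28 × 6.5272% = 4.9724%
E(R_Maddox) = R_f + β × MRP = 4.9724% + 1.49 × 6.5272% = 14.70%

14.70%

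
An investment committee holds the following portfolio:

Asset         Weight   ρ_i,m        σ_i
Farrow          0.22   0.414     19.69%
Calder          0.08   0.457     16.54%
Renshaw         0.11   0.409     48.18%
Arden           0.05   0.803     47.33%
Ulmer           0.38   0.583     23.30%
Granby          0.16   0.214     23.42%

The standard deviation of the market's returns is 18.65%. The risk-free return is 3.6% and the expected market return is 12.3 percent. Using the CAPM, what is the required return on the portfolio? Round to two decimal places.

9.40%

β_Farrow = 0.414 × 19.69% / 18.65% = 0.4371
β_Calder = 0.457 × 16.54% / 18.65% = 0.4053
β_Renshaw = 0.409 × 48.18% / 18.65% = 1.0566
β_Arden = 0.803 × 47.33% / 18.65% = 2.0379
β_Ulmer = 0.583 × 23.30% / 18.65% = 0.7284
β_Granby = 0.214 × 23.42% / 18.65% = 0.2687
β_P = Σ w_i β_i = 0.22×0.4371 + 0.08×0.4053 + 0.11×1.0566 + 0.05×2.0379 + 0.38×0.7284 + 0.16×0.2687 = 0.6665
MRP = 12.3% − 3.6% = 8.70%
E(R_P) = R_f + β_P × MRP = 3.6% + 0.6665 × 8.7% = 9.40%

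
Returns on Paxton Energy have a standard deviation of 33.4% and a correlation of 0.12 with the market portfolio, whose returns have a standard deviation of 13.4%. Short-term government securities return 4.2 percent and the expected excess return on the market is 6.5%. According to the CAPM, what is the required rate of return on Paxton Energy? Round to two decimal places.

6.14%

β = ρ × σ_i / σ_m = 0.12 × 33.4% / 13.4% = 0.2991
E(R) = 4.2% + 0.2991 × 6.5% = 6.14%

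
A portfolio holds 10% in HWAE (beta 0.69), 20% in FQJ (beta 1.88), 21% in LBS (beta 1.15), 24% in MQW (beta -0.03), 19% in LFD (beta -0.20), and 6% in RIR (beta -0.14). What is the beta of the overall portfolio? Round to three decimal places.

0.633

β_P = Σ w_i β_i = 0.10×0.69 + 0.20×1.88 + 0.21×1.15 + 0.24×-0.03 + 0.19×-0.20 + 0.06×-0.14 = 0.6329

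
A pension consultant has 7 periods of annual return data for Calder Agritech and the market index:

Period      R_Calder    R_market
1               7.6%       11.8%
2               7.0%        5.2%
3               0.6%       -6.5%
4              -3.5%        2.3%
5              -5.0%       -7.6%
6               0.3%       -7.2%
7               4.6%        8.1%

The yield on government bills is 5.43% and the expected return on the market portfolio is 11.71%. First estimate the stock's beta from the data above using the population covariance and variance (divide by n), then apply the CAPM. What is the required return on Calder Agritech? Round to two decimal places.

8.33%

Mean R_i = (7.6 + 7.0 + 0.6 − 3.5 − 5.0 + 0.3 + 4.6) / 7 = 1.6571%
Mean R_m = (11.8 + 5.2 − 6.5 + 2.3 − 7.6 − 7.2 + 8.1) / 7 = 0.8714%
Σ(R_i − R̄_i)(R_m − R̄_m) = 177.1214  ⇒  Cov = 177.1214 / 7 = 25.3031
Σ(R_m − R̄_m)² = 383.7143  ⇒  Var(R_m) = 383.7143 / 7 = 54.8163
β = Cov / Var(R_m) = 25.3031 / 54.8163 = 0.4616
MRP = 11.71% − 5.43% = 6.28%
E(R) = R_f + β × MRP = 5.43% + 0.4616 × 6.28% = 8.33%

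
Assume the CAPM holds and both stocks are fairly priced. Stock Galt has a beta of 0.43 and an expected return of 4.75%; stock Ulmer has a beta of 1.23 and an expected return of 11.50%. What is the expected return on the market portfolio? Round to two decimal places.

9.56%

Both satisfy E(R) = R_f + β·MRP, so the slope of the SML is
MRP = (11.50% − 4.75%) / (1.23 − 0.43) = 6.75% / 0.80 = 8.4375%
R_f = E(R_Galt) − β_Galt·MRP = 4.75% − 0.43 × 8.4375% = 1.1219%
E(R_m) = R_f + MRP = 1.1219% + 8.4375% = 9.56%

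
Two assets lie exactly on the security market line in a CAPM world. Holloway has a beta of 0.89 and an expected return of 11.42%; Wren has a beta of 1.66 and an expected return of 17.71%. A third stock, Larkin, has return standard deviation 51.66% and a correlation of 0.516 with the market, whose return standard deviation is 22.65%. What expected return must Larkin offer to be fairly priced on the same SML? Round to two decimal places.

MRP = (17.71% − 11.42%) / (1.66 − 0.89) = 8.1688%
R_f = 11.42% − 0.89 × 8.1688% = 4.1498%
β_Larkin = ρ·σ_i/σ_m = 0.516 × 51.66 / 22.65 = 1.1769
E(R_Larkin) = R_f + β × MRP = 4.1498% + 1.1769 × 8.1688% = 13.76%

13.76%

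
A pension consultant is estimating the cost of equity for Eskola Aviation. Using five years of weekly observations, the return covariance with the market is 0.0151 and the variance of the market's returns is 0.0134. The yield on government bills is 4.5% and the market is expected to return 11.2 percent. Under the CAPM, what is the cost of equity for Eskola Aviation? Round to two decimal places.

β = Cov(R_i, R_m) / Var(R_m) = 0.0151 / 0.0134 = 1.1269
MRP = 11.2% − 4.5% = 6.70%
E(R) = R_f + β × MRP = 4.5% + 1.1269 × 6.7% = 12.05%

12.05%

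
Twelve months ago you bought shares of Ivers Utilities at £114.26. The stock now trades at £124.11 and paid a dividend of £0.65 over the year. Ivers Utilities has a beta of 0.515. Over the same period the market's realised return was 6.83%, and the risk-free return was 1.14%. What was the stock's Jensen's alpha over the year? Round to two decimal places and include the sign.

Realised HPR = (P1 + D1 − P0) / P0 = (124.11 + 0.65 − 114.26) / 114.26 = 10.50 / 114.26 = 9.1896%
MRP = 6.83% − 1.14% = 5.69%
CAPM required = R_f + β·MRP = 1.14% + 0.515 × 5.69% = 4.07035%
α = realised − required = 9.1896% − 4.07035% = +5.12%

+5.12%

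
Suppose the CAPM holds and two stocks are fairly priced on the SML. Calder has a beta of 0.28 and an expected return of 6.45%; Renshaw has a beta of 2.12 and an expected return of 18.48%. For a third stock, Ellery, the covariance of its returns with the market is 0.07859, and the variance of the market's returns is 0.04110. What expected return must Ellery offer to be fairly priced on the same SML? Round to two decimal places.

17.12%

MRP = (18.48% − 6.45%) / (2.12 − 0.28) = 6.5380%
R_f = 6.45% − 0.28 × 6.5380% = 4.6194%
β_Ellery = Cov / Var(R_m) = 0.07859 / 0.04110 = 1.9122
E(R_Ellery) = R_f + β × MRP = 4.6194% + 1.9122 × 6.5380% = 17.12%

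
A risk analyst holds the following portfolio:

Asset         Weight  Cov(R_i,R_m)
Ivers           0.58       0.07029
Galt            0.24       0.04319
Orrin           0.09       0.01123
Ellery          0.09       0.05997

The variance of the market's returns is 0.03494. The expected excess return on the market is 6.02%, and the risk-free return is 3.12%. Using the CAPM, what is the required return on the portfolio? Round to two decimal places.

13.03%

β_Ivers = 0.07029 / 0.03494 = 2.0117
β_Galt = 0.04319 / 0.03494 = 1.2361
β_Orrin = 0.01123 / 0.03494 = 0.3214
β_Ellery = 0.05997 / 0.03494 = 1.7164
β_P = Σ w_i β_i = 0.58×2.0117 + 0.24×1.2361 + 0.09×0.3214 + 0.09×1.7164 = 1.6469
E(R_P) = R_f + β_P × MRP = 3.12% + 1.6469 × 6.02% = 13.03%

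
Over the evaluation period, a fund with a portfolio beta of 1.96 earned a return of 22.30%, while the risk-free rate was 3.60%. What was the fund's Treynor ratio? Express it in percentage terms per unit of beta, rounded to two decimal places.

9.54%

Treynor = (R_P − R_f) / β_P = (22.30% − 3.60%) / 1.9600 = 18.70% / 1.9600 = 9.54%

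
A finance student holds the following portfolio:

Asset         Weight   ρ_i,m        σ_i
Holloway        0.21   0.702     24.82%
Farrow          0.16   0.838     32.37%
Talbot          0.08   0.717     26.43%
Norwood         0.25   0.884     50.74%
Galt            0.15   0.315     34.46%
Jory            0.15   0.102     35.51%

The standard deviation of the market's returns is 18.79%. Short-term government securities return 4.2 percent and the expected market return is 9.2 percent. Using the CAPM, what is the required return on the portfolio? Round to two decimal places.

β_Holloway = 0.702 × 24.82% / 18.79% = 0.9273
β_Farrow = 0.838 × 32.37% / 18.79% = 1.4436
β_Talbot = 0.717 × 26.43% / 18.79% = 1.0085
β_Norwood = 0.884 × 50.74% / 18.79% = 2.3871
β_Galt = 0.315 × 34.46% / 18.79% = 0.5777
β_Jory = 0.102 × 35.51% / 18.79% = 0.1928
β_P = Σ w_i β_i = 0.21×0.9273 + 0.16×1.4436 + 0.08×1.0085 + 0.25×2.3871 + 0.15×0.5777 + 0.15×0.1928 = 1.2187
MRP = 9.2% − 4.2% = 5.00%
E(R_P) = R_f + β_P × MRP = 4.2% + 1.2187 × 5.0% = 10.29%

10.29%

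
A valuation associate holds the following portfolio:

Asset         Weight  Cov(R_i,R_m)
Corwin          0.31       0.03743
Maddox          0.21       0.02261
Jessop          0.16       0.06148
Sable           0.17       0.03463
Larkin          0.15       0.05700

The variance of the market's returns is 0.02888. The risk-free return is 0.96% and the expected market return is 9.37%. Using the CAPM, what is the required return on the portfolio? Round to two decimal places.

β_Corwin = 0.03743 / 0.02888 = 1.2961
β_Maddox = 0.02261 / 0.02888 = 0.7829
β_Jessop = 0.06148 / 0.02888 = 2.1288
β_Sable = 0.03463 / 0.02888 = 1.1991
β_Larkin = 0.05700 / 0.02888 = 1.9737
β_P = Σ w_i β_i = 0.31×1.2961 + 0.21×0.7829 + 0.16×2.1288 + 0.17×1.1991 + 0.15×1.9737 = 1.4067
MRP = 9.37% − 0.96% = 8.41%
E(R_P) = R_f + β_P × MRP = 0.96% + 1.4067 × 8.41% = 12.79%

12.79%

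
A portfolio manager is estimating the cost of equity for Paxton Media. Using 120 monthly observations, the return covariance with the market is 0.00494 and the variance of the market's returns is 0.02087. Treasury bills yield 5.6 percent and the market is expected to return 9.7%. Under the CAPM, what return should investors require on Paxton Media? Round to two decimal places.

β = Cov(R_i, R_m) / Var(R_m) = 0.00494 / 0.02087 = 0.2367
MRP = 9.7% − 5.6% = 4.10%
E(R) = R_f + β × MRP = 5.6% + 0.2367 × 4.1% = 6.57%

6.57%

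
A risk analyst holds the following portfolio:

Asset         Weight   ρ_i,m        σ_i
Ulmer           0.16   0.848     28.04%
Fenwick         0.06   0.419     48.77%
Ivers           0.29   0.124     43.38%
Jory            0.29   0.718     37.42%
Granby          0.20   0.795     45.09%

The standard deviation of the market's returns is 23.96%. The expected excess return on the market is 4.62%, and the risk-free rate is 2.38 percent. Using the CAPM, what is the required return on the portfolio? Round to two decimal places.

β_Ulmer = 0.848 × 28.04% / 23.96% = 0.9924
β_Fenwick = 0.419 × 48.77% / 23.96% = 0.8529
β_Ivers = 0.124 × 43.38% / 23.96% = 0.2245
β_Jory = 0.718 × 37.42% / 23.96% = 1.1214
β_Granby = 0.795 × 45.09% / 23.96% = 1.4961
β_P = Σ w_i β_i = 0.16×0.9924 + 0.06×0.8529 + 0.29×0.2245 + 0.29×1.1214 + 0.20×1.4961 = 0.8995
E(R_P) = R_f + β_P × MRP = 2.38% + 0.8995 × 4.62% = 6.54%

6.54%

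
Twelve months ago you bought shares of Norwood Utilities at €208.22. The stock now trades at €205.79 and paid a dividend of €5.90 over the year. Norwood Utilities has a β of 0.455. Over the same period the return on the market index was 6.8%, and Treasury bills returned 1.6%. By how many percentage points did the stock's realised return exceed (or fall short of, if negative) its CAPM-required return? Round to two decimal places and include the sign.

-2.30%

Realised HPR = (P1 + D1 − P0) / P0 = (205.79 + 5.90 − 208.22) / 208.22 = 3.47 / 208.22 = 1.6665%
MRP = 6.8% − 1.6% = 5.20%
CAPM required = R_f + β·MRP = 1.6% + 0.455 × 5.2% = 3.9660%
α = realised − required = 1.6665% − 3.9660% = -2.30%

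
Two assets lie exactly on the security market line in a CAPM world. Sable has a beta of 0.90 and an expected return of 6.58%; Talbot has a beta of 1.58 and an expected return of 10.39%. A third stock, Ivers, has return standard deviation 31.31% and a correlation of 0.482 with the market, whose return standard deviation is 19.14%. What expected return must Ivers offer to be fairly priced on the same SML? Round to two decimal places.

5.96%

MRP = (10.39% − 6.58%) / (1.58 − 0.90) = 5.6029%
R_f = 6.58% − 0.90 × 5.6029% = 1.5374%
β_Ivers = ρ·σ_i/σ_m = 0.482 × 31.31 / 19.14 = 0.7885
E(R_Ivers) = R_f + β × MRP = 1.5374% + 0.7885 × 5.6029% = 5.96%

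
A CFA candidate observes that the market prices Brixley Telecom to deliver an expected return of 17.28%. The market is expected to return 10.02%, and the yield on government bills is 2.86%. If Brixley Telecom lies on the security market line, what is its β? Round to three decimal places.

2.014

MRP = 10.02% − 2.86% = 7.16%
β = (E(R) − R_f) / MRP = (17.28% − 2.86%) / 7.16% = 14.42% / 7.16% = 2.014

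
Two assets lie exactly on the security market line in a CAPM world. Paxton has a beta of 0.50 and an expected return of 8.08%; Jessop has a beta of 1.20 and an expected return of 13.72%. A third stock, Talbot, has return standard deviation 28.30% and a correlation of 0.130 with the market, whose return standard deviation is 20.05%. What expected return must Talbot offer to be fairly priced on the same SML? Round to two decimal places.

5.53%

MRP = (13.72% − 8.08%) / (1.20 − 0.50) = 8.0571%
R_f = 8.08% − 0.50 × 8.0571% = 4.0515%
β_Talbot = ρ·σ_i/σ_m = 0.130 × 28.30 / 20.05 = 0.1835
E(R_Talbot) = R_f + β × MRP = 4.0515% + 0.1835 × 8.0571% = 5.53%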